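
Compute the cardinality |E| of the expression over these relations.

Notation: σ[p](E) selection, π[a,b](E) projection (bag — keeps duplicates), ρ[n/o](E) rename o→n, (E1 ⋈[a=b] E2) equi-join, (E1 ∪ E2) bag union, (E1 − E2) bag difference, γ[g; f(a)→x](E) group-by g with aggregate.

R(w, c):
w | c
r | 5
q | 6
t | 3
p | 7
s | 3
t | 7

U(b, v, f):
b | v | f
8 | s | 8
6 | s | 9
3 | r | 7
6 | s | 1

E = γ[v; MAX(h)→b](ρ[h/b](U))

Stepwise |·|:
  U → 4
  ρ[h/b](U) → 4
  γ[v; MAX(h)→b](ρ[h/b](U)) → 2

|E| = 2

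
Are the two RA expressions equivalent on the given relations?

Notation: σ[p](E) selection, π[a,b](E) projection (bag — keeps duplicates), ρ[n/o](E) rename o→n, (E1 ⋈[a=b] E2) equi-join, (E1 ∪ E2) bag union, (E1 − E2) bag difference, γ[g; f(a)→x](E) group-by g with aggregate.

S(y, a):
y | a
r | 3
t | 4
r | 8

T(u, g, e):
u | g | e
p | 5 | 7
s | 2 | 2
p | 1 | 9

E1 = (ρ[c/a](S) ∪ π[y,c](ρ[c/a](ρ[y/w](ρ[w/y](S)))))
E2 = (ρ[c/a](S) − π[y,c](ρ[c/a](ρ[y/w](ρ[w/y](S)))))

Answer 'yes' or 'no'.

E1 row counts bottom-up:
  S → 3
  ρ[c/a](S) → 3
  S → 3
  ρ[w/y](S) → 3
  ρ[y/w](ρ[w/y](S)) → 3
  ρ[c/a](ρ[y/w](ρ[w/y](S))) → 3
  π[y,c](ρ[c/a](ρ[y/w](ρ[w/y](S)))) → 3
  (ρ[c/a](S) ∪ π[y,c](ρ[c/a](ρ[y/w](ρ[w/y](S))))) → 6
E2 row counts bottom-up:
  S → 3
  ρ[c/a](S) → 3
  S → 3
  ρ[w/y](S) → 3
  ρ[y/w](ρ[w/y](S)) → 3
  ρ[c/a](ρ[y/w](ρ[w/y](S))) → 3
  π[y,c](ρ[c/a](ρ[y/w](ρ[w/y](S)))) → 3
  (ρ[c/a](S) − π[y,c](ρ[c/a](ρ[y/w](ρ[w/y](S))))) → 0

E1 result:
y | c
r | 3
r | 3
r | 8
r | 8
t | 4
t | 4
E2 result:
y | c
(0 rows)
Witness: ('r', 8) appears 2× in E1 but 0× in E2.

no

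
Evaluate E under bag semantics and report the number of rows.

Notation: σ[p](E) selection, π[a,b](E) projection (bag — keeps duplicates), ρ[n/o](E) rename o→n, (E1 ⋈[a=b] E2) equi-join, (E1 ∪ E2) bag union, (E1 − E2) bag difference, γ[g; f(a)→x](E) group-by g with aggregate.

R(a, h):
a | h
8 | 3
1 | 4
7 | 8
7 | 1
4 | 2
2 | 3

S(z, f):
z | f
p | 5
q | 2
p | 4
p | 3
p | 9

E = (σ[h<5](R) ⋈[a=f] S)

Row counts bottom-up:
  R → 6
  σ[h<5](R) → 5
  S → 5
  (σ[h<5](R) ⋈[a=f] S) → 2

|E| = 2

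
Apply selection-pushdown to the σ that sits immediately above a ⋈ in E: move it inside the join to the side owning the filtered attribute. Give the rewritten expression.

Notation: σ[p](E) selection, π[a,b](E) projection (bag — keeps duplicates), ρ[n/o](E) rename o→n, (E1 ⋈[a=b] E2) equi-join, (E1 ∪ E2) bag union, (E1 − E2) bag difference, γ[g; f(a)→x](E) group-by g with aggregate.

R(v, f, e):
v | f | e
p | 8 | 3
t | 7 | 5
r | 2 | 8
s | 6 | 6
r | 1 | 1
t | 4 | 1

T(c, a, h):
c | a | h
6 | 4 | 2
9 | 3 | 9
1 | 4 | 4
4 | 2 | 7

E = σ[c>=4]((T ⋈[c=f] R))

σ filters on c, owned by the left side.
E' = (σ[c>=4](T) ⋈[c=f] R)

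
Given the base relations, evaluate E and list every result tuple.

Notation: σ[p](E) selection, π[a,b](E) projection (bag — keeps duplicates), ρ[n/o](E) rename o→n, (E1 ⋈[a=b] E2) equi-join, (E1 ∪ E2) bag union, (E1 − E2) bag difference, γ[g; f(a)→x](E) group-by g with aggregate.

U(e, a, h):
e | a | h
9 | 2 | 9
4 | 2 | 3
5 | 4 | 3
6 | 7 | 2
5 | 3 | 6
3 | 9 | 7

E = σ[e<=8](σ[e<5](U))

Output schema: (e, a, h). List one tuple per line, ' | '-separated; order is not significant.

Row counts bottom-up:
  U → 6
  σ[e<5](U) → 2
  σ[e<=8](σ[e<5](U)) → 2

== RESULT ==
e | a | h
3 | 9 | 7
4 | 2 | 3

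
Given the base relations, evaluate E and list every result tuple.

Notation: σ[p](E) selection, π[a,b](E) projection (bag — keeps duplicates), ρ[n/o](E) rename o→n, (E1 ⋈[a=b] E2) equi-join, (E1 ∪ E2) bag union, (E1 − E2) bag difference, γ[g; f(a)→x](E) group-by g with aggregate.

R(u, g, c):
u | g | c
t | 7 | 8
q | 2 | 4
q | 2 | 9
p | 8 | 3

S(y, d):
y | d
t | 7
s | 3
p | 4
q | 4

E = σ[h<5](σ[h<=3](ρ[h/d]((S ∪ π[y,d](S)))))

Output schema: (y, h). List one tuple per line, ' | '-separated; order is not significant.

Subexpression sizes:
  S → 4
  S → 4
  π[y,d](S) → 4
  (S ∪ π[y,d](S)) → 8
  ρ[h/d]((S ∪ π[y,d](S))) → 8
  σ[h<=3](ρ[h/d]((S ∪ π[y,d](S)))) → 2
  σ[h<5](σ[h<=3](ρ[h/d]((S ∪ π[y,d](S))))) → 2

== RESULT ==
y | h
s | 3
s | 3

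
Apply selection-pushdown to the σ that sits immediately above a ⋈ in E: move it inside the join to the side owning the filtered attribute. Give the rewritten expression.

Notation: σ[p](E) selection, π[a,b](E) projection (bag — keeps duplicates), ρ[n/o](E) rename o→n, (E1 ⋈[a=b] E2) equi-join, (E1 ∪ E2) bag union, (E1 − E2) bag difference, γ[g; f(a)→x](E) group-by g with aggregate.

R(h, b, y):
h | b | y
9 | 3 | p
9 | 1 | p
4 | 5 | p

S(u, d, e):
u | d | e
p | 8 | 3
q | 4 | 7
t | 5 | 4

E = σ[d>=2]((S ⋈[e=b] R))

σ filters on d, owned by the left side.
E' = (σ[d>=2](S) ⋈[e=b] R)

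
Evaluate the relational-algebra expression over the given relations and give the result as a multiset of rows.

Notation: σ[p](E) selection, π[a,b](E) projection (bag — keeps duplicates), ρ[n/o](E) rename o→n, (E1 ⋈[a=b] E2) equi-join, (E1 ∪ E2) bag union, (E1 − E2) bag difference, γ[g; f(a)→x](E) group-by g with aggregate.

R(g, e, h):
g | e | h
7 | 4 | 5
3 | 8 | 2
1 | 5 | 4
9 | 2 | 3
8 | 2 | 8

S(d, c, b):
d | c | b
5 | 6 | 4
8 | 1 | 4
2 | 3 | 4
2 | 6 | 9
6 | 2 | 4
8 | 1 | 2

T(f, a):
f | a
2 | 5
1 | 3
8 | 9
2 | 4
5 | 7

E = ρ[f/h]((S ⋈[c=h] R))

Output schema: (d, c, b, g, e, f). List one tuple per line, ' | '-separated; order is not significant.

Row counts bottom-up:
  S → 6
  R → 5
  (S ⋈[c=h] R) → 2
  ρ[f/h]((S ⋈[c=h] R)) → 2

== RESULT ==
d | c | b | g | e | f
2 | 3 | 4 | 9 | 2 | 3
6 | 2 | 4 | 3 | 8 | 2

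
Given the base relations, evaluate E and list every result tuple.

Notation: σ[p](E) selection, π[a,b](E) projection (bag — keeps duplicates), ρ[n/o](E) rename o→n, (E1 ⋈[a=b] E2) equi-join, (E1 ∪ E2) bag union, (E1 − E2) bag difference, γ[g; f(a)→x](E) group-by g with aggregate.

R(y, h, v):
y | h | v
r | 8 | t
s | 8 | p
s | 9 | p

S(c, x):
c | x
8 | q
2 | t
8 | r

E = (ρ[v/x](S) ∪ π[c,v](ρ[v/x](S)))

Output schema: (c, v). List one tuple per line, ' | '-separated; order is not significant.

Row counts bottom-up:
  S → 3
  ρ[v/x](S) → 3
  S → 3
  ρ[v/x](S) → 3
  π[c,v](ρ[v/x](S)) → 3
  (ρ[v/x](S) ∪ π[c,v](ρ[v/x](S))) → 6

== RESULT ==
c | v
2 | t
2 | t
8 | q
8 | q
8 | r
8 | r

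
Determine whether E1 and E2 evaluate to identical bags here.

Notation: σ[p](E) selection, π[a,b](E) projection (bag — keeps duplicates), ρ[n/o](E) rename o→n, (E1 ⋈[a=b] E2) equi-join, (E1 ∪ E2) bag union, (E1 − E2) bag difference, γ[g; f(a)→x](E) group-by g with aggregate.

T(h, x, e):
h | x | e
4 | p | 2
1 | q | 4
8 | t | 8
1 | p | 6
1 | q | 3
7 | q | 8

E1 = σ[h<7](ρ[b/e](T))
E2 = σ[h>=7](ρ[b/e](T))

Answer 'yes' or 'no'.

E1 per-node cardinality:
  T → 6
  ρ[b/e](T) → 6
  σ[h<7](ρ[b/e](T)) → 4
E2 per-node cardinality:
  T → 6
  ρ[b/e](T) → 6
  σ[h>=7](ρ[b/e](T)) → 2

E1 result:
h | x | b
1 | p | 6
1 | q | 3
1 | q | 4
4 | p | 2
E2 result:
h | x | b
7 | q | 8
8 | t | 8
Witness: (1, 'q', 4) appears 1× in E1 but 0× in E2.

no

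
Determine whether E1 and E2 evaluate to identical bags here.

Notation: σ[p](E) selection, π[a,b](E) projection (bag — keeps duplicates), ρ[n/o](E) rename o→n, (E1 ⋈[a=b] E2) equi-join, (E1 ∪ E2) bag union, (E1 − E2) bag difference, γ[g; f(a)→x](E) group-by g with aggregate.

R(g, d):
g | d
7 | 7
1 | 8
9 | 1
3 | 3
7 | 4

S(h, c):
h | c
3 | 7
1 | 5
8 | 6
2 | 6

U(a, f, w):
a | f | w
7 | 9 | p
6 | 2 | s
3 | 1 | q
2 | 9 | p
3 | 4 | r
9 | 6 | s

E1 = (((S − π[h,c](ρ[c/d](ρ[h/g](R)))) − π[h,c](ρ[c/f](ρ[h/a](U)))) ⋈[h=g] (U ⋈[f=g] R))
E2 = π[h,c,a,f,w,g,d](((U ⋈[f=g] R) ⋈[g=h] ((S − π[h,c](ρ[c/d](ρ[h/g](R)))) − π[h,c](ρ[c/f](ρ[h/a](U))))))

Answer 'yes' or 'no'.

E1 per-node cardinality:
  S → 4
  R → 5
  ρ[h/g](R) → 5
  ρ[c/d](ρ[h/g](R)) → 5
  π[h,c](ρ[c/d](ρ[h/g](R))) → 5
  (S − π[h,c](ρ[c/d](ρ[h/g](R)))) → 4
  U → 6
  ρ[h/a](U) → 6
  ρ[c/f](ρ[h/a](U)) → 6
  π[h,c](ρ[c/f](ρ[h/a](U))) → 6
  ((S − π[h,c](ρ[c/d](ρ[h/g](R)))) − π[h,c](ρ[c/f](ρ[h/a](U)))) → 4
  U → 6
  R → 5
  (U ⋈[f=g] R) → 3
  (((S − π[h,c](ρ[c/d](ρ[h/g](R)))) − π[h,c](ρ[c/f](ρ[h/a](U)))) ⋈[h=g] (U ⋈[f=g] R)) → 1
E2 per-node cardinality:
  U → 6
  R → 5
  (U ⋈[f=g] R) → 3
  S → 4
  R → 5
  ρ[h/g](R) → 5
  ρ[c/d](ρ[h/g](R)) → 5
  π[h,c](ρ[c/d](ρ[h/g](R))) → 5
  (S − π[h,c](ρ[c/d](ρ[h/g](R)))) → 4
  U → 6
  ρ[h/a](U) → 6
  ρ[c/f](ρ[h/a](U)) → 6
  π[h,c](ρ[c/f](ρ[h/a](U))) → 6
  ((S − π[h,c](ρ[c/d](ρ[h/g](R)))) − π[h,c](ρ[c/f](ρ[h/a](U)))) → 4
  ((U ⋈[f=g] R) ⋈[g=h] ((S − π[h,c](ρ[c/d](ρ[h/g](R)))) − π[h,c](ρ[c/f](ρ[h/a](U))))) → 1
  π[h,c,a,f,w,g,d](((U ⋈[f=g] R) ⋈[g=h] ((S − π[h,c](ρ[c/d](ρ[h/g](R)))) − π[h,c](ρ[c/f](ρ[h/a](U)))))) → 1

E1 and E2 produce the same multiset:
h | c | a | f | w | g | d
1 | 5 | 3 | 1 | q | 1 | 8

yes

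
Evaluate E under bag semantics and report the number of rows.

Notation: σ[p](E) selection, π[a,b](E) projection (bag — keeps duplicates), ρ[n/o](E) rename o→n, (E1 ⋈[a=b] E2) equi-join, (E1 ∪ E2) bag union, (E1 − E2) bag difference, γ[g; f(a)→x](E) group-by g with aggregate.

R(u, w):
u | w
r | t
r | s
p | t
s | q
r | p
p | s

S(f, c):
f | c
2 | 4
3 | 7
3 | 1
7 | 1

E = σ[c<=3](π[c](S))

Subexpression sizes:
  S → 4
  π[c](S) → 4
  σ[c<=3](π[c](S)) → 2

|E| = 2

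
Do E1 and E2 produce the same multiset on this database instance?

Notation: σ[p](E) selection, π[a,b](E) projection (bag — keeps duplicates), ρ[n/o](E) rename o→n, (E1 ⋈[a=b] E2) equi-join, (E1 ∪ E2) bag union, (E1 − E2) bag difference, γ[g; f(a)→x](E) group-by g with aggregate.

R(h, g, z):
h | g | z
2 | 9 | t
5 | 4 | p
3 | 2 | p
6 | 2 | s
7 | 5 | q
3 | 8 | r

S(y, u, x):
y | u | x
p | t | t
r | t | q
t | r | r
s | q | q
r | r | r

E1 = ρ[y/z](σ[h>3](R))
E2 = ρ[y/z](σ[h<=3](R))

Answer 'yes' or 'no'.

E1 subexpression sizes:
  R → 6
  σ[h>3](R) → 3
  ρ[y/z](σ[h>3](R)) → 3
E2 subexpression sizes:
  R → 6
  σ[h<=3](R) → 3
  ρ[y/z](σ[h<=3](R)) → 3

E1 result:
h | g | y
5 | 4 | p
6 | 2 | s
7 | 5 | q
E2 result:
h | g | y
2 | 9 | t
3 | 2 | p
3 | 8 | r
Witness: (5, 4, 'p') appears 1× in E1 but 0× in E2.

no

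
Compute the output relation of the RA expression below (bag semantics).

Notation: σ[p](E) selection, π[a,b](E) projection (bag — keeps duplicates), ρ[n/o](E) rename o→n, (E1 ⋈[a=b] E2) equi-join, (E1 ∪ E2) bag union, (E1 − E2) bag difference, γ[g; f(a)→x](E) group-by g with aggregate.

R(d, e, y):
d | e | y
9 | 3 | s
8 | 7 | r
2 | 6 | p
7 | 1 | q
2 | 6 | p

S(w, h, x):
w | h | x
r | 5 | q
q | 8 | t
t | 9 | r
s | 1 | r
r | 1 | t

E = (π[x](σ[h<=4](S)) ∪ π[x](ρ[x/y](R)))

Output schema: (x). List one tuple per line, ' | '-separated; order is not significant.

Row counts bottom-up:
  S → 5
  σ[h<=4](S) → 2
  π[x](σ[h<=4](S)) → 2
  R → 5
  ρ[x/y](R) → 5
  π[x](ρ[x/y](R)) → 5
  (π[x](σ[h<=4](S)) ∪ π[x](ρ[x/y](R))) → 7

== RESULT ==
x
p
p
q
r
r
s
t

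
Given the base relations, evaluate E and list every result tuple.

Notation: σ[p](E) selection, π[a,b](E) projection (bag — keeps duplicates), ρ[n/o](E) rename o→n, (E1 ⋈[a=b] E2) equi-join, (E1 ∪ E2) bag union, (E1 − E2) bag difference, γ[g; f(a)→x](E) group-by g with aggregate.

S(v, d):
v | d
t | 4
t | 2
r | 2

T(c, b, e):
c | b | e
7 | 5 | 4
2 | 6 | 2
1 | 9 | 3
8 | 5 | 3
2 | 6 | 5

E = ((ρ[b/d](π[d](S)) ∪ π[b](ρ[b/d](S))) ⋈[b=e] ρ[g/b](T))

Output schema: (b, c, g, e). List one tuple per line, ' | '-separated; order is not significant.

Subexpression sizes:
  S → 3
  π[d](S) → 3
  ρ[b/d](π[d](S)) → 3
  S → 3
  ρ[b/d](S) → 3
  π[b](ρ[b/d](S)) → 3
  (ρ[b/d](π[d](S)) ∪ π[b](ρ[b/d](S))) → 6
  T → 5
  ρ[g/b](T) → 5
  ((ρ[b/d](π[d](S)) ∪ π[b](ρ[b/d](S))) ⋈[b=e] ρ[g/b](T)) → 6

== RESULT ==
b | c | g | e
2 | 2 | 6 | 2
2 | 2 | 6 | 2
2 | 2 | 6 | 2
2 | 2 | 6 | 2
4 | 7 | 5 | 4
4 | 7 | 5 | 4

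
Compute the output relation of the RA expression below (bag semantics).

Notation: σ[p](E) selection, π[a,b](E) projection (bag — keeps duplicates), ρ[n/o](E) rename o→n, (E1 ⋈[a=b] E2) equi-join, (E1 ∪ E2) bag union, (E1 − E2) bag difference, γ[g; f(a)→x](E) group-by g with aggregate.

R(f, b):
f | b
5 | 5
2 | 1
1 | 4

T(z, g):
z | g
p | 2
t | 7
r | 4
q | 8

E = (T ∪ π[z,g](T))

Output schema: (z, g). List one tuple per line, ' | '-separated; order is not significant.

Per-node cardinality:
  T → 4
  T → 4
  π[z,g](T) → 4
  (T ∪ π[z,g](T)) → 8

== RESULT ==
z | g
p | 2
p | 2
q | 8
q | 8
r | 4
r | 4
t | 7
t | 7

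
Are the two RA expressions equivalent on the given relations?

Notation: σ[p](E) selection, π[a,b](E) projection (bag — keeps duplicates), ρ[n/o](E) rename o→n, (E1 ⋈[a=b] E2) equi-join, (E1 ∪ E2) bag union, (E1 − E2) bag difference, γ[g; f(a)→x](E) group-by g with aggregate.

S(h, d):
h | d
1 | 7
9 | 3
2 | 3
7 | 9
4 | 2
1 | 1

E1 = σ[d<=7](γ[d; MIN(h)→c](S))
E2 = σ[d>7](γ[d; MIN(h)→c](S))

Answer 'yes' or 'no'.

E1 row counts bottom-up:
  S → 6
  γ[d; MIN(h)→c](S) → 5
  σ[d<=7](γ[d; MIN(h)→c](S)) → 4
E2 row counts bottom-up:
  S → 6
  γ[d; MIN(h)→c](S) → 5
  σ[d>7](γ[d; MIN(h)→c](S)) → 1

E1 result:
d | c
1 | 1
2 | 4
3 | 2
7 | 1
E2 result:
d | c
9 | 7
Witness: (2, 4) appears 1× in E1 but 0× in E2.

no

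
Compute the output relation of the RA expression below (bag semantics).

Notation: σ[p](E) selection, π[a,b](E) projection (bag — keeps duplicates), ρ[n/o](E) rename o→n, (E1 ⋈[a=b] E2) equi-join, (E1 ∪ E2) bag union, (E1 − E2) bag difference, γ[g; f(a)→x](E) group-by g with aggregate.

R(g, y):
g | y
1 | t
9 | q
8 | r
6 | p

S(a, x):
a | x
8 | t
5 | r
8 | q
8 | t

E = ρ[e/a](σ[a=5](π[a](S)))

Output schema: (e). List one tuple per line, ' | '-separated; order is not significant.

Per-node cardinality:
  S → 4
  π[a](S) → 4
  σ[a=5](π[a](S)) → 1
  ρ[e/a](σ[a=5](π[a](S))) → 1

== RESULT ==
e
5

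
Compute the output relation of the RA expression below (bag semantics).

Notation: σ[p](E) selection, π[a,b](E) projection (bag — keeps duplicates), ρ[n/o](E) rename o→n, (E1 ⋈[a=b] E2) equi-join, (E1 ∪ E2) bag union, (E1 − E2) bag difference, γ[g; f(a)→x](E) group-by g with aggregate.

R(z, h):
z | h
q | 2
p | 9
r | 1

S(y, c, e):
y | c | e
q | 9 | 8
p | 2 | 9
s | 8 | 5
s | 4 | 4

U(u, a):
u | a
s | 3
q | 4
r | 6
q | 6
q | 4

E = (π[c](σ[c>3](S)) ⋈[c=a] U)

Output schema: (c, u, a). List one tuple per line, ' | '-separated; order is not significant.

Stepwise |·|:
  S → 4
  σ[c>3](S) → 3
  π[c](σ[c>3](S)) → 3
  U → 5
  (π[c](σ[c>3](S)) ⋈[c=a] U) → 2

== RESULT ==
c | u | a
4 | q | 4
4 | q | 4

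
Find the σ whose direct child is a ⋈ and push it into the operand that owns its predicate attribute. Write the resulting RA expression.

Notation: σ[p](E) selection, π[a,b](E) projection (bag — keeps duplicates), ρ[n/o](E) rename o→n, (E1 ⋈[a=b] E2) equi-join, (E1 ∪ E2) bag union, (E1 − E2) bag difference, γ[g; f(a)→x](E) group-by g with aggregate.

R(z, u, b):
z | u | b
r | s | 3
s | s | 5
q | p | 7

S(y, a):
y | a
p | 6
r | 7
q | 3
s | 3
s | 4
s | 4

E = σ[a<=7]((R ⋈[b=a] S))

σ filters on a, owned by the right side.
E' = (R ⋈[b=a] σ[a<=7](S))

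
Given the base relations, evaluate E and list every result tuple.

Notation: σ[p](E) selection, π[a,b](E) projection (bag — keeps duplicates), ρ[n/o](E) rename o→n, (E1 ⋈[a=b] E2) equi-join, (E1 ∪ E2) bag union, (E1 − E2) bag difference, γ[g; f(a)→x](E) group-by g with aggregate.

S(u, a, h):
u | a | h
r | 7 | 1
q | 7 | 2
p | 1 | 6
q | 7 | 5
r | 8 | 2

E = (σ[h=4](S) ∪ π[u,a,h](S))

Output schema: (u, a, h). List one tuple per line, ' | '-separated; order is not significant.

Stepwise |·|:
  S → 5
  σ[h=4](S) → 0
  S → 5
  π[u,a,h](S) → 5
  (σ[h=4](S) ∪ π[u,a,h](S)) → 5

== RESULT ==
u | a | h
p | 1 | 6
q | 7 | 2
q | 7 | 5
r | 7 | 1
r | 8 | 2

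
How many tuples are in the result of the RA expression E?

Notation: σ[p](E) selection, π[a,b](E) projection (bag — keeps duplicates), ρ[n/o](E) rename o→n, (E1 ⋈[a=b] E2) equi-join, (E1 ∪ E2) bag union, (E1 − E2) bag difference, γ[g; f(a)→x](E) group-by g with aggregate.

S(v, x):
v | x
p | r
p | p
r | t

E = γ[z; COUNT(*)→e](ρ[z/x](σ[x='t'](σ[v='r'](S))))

Row counts bottom-up:
  S → 3
  σ[v='r'](S) → 1
  σ[x='t'](σ[v='r'](S)) → 1
  ρ[z/x](σ[x='t'](σ[v='r'](S))) → 1
  γ[z; COUNT(*)→e](ρ[z/x](σ[x='t'](σ[v='r'](S)))) → 1

|E| = 1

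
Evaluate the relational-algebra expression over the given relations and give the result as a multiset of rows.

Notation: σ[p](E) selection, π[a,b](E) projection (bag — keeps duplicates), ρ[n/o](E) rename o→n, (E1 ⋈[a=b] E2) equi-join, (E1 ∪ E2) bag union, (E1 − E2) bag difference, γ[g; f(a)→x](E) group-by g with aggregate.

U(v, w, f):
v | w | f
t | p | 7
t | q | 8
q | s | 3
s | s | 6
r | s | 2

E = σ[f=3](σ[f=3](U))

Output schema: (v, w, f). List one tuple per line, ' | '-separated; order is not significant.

Per-node cardinality:
  U → 5
  σ[f=3](U) → 1
  σ[f=3](σ[f=3](U)) → 1

== RESULT ==
v | w | f
q | s | 3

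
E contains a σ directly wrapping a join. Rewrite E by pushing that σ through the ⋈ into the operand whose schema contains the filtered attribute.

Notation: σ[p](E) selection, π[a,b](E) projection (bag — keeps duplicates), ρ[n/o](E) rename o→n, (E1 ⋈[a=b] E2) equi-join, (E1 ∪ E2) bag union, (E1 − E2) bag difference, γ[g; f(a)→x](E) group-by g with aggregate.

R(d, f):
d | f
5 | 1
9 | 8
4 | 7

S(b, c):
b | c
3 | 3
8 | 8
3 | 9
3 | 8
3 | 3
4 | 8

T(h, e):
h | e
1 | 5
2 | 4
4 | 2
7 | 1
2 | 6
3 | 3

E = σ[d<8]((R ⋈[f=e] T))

σ filters on d, owned by the left side.
E' = (σ[d<8](R) ⋈[f=e] T)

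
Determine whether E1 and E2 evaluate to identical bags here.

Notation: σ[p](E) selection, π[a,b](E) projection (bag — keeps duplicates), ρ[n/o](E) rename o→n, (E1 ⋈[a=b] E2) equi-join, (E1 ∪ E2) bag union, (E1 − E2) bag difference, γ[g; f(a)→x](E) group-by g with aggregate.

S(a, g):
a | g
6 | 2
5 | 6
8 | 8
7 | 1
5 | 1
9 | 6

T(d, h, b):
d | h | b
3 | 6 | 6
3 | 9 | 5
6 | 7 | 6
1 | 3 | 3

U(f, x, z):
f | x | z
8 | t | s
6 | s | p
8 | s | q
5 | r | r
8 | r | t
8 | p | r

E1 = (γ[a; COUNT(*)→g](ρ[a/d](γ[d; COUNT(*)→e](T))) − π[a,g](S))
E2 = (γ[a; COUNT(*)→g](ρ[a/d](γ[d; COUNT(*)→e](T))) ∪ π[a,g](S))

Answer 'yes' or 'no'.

E1 subexpression sizes:
  T → 4
  γ[d; COUNT(*)→e](T) → 3
  ρ[a/d](γ[d; COUNT(*)→e](T)) → 3
  γ[a; COUNT(*)→g](ρ[a/d](γ[d; COUNT(*)→e](T))) → 3
  S → 6
  π[a,g](S) → 6
  (γ[a; COUNT(*)→g](ρ[a/d](γ[d; COUNT(*)→e](T))) − π[a,g](S)) → 3
E2 subexpression sizes:
  T → 4
  γ[d; COUNT(*)→e](T) → 3
  ρ[a/d](γ[d; COUNT(*)→e](T)) → 3
  γ[a; COUNT(*)→g](ρ[a/d](γ[d; COUNT(*)→e](T))) → 3
  S → 6
  π[a,g](S) → 6
  (γ[a; COUNT(*)→g](ρ[a/d](γ[d; COUNT(*)→e](T))) ∪ π[a,g](S)) → 9

E1 result:
a | g
1 | 1
3 | 1
6 | 1
E2 result:
a | g
1 | 1
3 | 1
5 | 1
5 | 6
6 | 1
6 | 2
7 | 1
8 | 8
9 | 6
Witness: (8, 8) appears 0× in E1 but 1× in E2.

no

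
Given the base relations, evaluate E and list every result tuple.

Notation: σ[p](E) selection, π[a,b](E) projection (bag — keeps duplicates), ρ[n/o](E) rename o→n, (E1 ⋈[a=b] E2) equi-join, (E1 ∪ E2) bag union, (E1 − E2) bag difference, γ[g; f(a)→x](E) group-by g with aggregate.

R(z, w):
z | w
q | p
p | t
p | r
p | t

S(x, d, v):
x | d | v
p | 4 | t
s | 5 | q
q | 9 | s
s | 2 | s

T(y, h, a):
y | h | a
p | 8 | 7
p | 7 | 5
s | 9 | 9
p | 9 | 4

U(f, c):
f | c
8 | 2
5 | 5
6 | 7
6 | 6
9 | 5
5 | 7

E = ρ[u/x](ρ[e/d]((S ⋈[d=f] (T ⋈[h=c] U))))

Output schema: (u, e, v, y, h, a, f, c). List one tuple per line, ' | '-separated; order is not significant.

Row counts bottom-up:
  S → 4
  T → 4
  U → 6
  (T ⋈[h=c] U) → 2
  (S ⋈[d=f] (T ⋈[h=c] U)) → 1
  ρ[e/d]((S ⋈[d=f] (T ⋈[h=c] U))) → 1
  ρ[u/x](ρ[e/d]((S ⋈[d=f] (T ⋈[h=c] U)))) → 1

== RESULT ==
u | e | v | y | h | a | f | c
s | 5 | q | p | 7 | 5 | 5 | 7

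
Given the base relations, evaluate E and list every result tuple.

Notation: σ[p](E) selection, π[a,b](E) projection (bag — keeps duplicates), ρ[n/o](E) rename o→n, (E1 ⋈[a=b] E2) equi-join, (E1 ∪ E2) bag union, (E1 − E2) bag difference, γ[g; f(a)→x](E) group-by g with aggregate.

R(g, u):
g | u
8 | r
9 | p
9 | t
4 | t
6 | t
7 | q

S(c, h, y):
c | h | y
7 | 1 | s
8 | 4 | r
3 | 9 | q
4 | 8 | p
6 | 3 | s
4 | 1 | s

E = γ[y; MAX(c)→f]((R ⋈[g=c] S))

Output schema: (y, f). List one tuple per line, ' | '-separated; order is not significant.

Per-node cardinality:
  R → 6
  S → 6
  (R ⋈[g=c] S) → 5
  γ[y; MAX(c)→f]((R ⋈[g=c] S)) → 3

== RESULT ==
y | f
p | 4
r | 8
s | 7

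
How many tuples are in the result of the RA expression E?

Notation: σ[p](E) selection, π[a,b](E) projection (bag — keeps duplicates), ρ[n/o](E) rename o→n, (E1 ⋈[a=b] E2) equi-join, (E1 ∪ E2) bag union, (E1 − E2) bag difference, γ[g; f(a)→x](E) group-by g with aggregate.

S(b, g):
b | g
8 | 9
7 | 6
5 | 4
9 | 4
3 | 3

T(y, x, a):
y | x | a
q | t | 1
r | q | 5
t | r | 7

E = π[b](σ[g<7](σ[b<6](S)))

Stepwise |·|:
  S → 5
  σ[b<6](S) → 2
  σ[g<7](σ[b<6](S)) → 2
  π[b](σ[g<7](σ[b<6](S))) → 2

|E| = 2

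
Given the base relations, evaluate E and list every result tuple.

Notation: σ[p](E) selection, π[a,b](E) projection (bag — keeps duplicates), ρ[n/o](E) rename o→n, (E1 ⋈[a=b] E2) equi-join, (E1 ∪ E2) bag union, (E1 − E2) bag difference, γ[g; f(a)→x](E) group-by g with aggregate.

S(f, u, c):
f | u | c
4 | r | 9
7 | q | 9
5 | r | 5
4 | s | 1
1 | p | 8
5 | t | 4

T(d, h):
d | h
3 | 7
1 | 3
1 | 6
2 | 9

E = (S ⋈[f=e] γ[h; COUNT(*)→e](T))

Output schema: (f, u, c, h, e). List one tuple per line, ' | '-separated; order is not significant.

Stepwise |·|:
  S → 6
  T → 4
  γ[h; COUNT(*)→e](T) → 4
  (S ⋈[f=e] γ[h; COUNT(*)→e](T)) → 4

== RESULT ==
f | u | c | h | e
1 | p | 8 | 3 | 1
1 | p | 8 | 6 | 1
1 | p | 8 | 7 | 1
1 | p | 8 | 9 | 1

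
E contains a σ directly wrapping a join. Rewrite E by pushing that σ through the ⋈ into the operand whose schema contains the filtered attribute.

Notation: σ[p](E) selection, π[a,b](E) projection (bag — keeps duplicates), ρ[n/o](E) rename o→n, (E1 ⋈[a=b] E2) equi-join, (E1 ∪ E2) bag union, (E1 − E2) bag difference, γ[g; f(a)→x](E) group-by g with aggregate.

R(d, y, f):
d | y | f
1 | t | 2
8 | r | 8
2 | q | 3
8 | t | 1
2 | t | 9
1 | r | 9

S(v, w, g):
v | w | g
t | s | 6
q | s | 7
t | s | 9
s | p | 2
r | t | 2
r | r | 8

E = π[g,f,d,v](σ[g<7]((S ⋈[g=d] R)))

σ filters on g, owned by the left side.
E' = π[g,f,d,v]((σ[g<7](S) ⋈[g=d] R))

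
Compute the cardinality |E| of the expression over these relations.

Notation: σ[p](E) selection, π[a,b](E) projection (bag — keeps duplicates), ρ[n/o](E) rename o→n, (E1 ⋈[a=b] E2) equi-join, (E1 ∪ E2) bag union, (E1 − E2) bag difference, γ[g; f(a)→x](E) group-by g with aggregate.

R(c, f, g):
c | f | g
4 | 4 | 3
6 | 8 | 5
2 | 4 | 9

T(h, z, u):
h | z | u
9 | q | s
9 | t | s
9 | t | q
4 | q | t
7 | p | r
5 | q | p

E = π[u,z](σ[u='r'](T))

Per-node cardinality:
  T → 6
  σ[u='r'](T) → 1
  π[u,z](σ[u='r'](T)) → 1

|E| = 1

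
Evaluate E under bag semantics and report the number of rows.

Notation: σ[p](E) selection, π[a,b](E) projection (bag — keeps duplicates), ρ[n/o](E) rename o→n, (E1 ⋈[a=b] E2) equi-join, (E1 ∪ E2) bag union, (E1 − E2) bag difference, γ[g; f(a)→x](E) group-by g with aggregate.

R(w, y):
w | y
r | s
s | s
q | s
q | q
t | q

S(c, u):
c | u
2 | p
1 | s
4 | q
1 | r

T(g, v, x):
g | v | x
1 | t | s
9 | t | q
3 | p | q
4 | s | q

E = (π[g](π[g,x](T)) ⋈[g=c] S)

Stepwise |·|:
  T → 4
  π[g,x](T) → 4
  π[g](π[g,x](T)) → 4
  S → 4
  (π[g](π[g,x](T)) ⋈[g=c] S) → 3

|E| = 3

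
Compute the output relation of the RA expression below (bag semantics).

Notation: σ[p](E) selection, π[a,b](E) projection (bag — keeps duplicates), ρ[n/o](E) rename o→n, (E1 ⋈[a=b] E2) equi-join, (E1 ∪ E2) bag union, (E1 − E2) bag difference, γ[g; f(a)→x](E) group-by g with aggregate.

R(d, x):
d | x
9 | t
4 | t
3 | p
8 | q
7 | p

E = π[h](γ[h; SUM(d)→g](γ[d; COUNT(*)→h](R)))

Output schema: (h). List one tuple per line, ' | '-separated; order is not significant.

Row counts bottom-up:
  R → 5
  γ[d; COUNT(*)→h](R) → 5
  γ[h; SUM(d)→g](γ[d; COUNT(*)→h](R)) → 1
  π[h](γ[h; SUM(d)→g](γ[d; COUNT(*)→h](R))) → 1

== RESULT ==
h
1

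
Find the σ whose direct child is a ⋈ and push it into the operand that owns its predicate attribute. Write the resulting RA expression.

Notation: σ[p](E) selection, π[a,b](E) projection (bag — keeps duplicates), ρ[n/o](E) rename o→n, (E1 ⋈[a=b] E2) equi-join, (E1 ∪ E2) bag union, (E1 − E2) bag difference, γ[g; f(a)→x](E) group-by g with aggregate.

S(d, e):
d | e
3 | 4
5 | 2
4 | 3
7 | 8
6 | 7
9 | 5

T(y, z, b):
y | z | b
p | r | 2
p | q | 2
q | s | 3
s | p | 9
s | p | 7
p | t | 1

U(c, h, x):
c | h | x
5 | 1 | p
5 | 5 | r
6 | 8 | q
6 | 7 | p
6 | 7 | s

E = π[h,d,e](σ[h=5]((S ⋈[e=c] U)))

σ filters on h, owned by the right side.
E' = π[h,d,e]((S ⋈[e=c] σ[h=5](U)))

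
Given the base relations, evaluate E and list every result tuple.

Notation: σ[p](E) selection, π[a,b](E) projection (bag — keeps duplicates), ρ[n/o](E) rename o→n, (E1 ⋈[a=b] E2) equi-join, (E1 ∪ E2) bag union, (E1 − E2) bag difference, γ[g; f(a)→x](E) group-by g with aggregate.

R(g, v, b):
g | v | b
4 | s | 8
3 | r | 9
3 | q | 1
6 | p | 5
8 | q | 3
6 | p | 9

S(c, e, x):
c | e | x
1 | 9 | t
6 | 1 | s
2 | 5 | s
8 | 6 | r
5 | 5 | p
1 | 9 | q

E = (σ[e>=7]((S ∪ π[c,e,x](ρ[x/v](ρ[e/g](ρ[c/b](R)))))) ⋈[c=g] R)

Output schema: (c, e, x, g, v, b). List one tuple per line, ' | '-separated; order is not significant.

Stepwise |·|:
  S → 6
  R → 6
  ρ[c/b](R) → 6
  ρ[e/g](ρ[c/b](R)) → 6
  ρ[x/v](ρ[e/g](ρ[c/b](R))) → 6
  π[c,e,x](ρ[x/v](ρ[e/g](ρ[c/b](R)))) → 6
  (S ∪ π[c,e,x](ρ[x/v](ρ[e/g](ρ[c/b](R))))) → 12
  σ[e>=7]((S ∪ π[c,e,x](ρ[x/v](ρ[e/g](ρ[c/b](R)))))) → 3
  R → 6
  (σ[e>=7]((S ∪ π[c,e,x](ρ[x/v](ρ[e/g](ρ[c/b](R)))))) ⋈[c=g] R) → 2

== RESULT ==
c | e | x | g | v | b
3 | 8 | q | 3 | q | 1
3 | 8 | q | 3 | r | 9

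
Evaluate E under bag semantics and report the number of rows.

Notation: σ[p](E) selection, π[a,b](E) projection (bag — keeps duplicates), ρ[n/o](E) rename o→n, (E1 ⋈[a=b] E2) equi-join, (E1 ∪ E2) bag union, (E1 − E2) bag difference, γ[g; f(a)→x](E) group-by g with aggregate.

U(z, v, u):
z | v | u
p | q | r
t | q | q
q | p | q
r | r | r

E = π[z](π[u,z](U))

Subexpression sizes:
  U → 4
  π[u,z](U) → 4
  π[z](π[u,z](U)) → 4

|E| = 4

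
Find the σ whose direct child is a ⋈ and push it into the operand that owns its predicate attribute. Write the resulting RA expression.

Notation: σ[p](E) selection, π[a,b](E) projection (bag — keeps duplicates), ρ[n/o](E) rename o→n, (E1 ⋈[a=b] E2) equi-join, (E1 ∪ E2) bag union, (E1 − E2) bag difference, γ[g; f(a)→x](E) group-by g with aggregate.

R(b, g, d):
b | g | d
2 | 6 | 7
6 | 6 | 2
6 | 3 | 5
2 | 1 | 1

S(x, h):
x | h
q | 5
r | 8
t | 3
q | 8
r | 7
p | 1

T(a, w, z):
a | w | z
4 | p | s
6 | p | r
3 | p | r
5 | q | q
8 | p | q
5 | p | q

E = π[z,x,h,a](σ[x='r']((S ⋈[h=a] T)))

σ filters on x, owned by the left side.
E' = π[z,x,h,a]((σ[x='r'](S) ⋈[h=a] T))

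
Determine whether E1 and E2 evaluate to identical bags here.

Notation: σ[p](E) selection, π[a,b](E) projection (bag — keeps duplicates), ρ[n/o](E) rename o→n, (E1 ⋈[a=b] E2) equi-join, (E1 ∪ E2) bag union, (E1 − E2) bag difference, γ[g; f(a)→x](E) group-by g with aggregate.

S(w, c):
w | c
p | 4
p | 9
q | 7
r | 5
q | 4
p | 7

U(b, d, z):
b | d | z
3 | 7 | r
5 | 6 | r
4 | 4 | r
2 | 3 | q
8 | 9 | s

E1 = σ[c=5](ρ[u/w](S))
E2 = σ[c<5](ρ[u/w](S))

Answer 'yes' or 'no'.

E1 subexpression sizes:
  S → 6
  ρ[u/w](S) → 6
  σ[c=5](ρ[u/w](S)) → 1
E2 subexpression sizes:
  S → 6
  ρ[u/w](S) → 6
  σ[c<5](ρ[u/w](S)) → 2

E1 result:
u | c
r | 5
E2 result:
u | c
p | 4
q | 4
Witness: ('p', 4) appears 0× in E1 but 1× in E2.

no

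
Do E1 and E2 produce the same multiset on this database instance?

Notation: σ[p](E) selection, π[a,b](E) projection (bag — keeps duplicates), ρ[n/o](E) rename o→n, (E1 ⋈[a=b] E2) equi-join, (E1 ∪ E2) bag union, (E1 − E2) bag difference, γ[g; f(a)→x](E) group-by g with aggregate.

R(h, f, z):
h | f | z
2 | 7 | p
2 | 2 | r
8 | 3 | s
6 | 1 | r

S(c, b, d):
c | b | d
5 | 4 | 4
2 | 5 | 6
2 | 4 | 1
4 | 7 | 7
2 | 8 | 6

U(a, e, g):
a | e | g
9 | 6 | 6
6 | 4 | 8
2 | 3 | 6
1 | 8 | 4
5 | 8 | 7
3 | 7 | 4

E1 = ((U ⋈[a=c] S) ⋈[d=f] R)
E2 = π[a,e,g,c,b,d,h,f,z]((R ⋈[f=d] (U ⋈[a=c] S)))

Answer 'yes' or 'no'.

E1 row counts bottom-up:
  U → 6
  S → 5
  (U ⋈[a=c] S) → 4
  R → 4
  ((U ⋈[a=c] S) ⋈[d=f] R) → 1
E2 row counts bottom-up:
  R → 4
  U → 6
  S → 5
  (U ⋈[a=c] S) → 4
  (R ⋈[f=d] (U ⋈[a=c] S)) → 1
  π[a,e,g,c,b,d,h,f,z]((R ⋈[f=d] (U ⋈[a=c] S))) → 1

E1 and E2 produce the same multiset:
a | e | g | c | b | d | h | f | z
2 | 3 | 6 | 2 | 4 | 1 | 6 | 1 | r

yes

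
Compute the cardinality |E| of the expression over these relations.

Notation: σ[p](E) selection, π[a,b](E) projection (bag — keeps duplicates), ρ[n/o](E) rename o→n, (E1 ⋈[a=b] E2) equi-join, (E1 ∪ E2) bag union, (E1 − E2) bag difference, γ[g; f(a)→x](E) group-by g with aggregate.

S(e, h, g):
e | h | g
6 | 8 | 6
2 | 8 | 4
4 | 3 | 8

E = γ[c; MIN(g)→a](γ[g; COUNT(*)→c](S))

Row counts bottom-up:
  S → 3
  γ[g; COUNT(*)→c](S) → 3
  γ[c; MIN(g)→a](γ[g; COUNT(*)→c](S)) → 1

|E| = 1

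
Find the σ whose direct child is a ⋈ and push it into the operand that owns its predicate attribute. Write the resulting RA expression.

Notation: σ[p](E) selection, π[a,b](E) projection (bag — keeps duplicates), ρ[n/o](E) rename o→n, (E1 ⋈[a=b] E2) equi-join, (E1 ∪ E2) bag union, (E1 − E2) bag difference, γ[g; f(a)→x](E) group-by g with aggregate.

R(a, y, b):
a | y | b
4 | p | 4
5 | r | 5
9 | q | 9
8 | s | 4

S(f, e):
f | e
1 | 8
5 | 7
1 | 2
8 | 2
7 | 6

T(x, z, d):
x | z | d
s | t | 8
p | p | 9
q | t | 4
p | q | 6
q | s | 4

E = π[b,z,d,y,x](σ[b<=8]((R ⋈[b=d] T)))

σ filters on b, owned by the left side.
E' = π[b,z,d,y,x]((σ[b<=8](R) ⋈[b=d] T))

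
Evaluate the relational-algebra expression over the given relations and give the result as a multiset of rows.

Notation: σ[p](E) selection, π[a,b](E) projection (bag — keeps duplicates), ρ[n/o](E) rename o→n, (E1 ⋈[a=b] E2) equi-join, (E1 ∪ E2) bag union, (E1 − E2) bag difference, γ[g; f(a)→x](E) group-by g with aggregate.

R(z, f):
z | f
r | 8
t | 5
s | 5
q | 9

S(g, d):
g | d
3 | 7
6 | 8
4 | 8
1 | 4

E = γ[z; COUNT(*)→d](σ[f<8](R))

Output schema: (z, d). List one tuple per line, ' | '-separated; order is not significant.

Row counts bottom-up:
  R → 4
  σ[f<8](R) → 2
  γ[z; COUNT(*)→d](σ[f<8](R)) → 2

== RESULT ==
z | d
s | 1
t | 1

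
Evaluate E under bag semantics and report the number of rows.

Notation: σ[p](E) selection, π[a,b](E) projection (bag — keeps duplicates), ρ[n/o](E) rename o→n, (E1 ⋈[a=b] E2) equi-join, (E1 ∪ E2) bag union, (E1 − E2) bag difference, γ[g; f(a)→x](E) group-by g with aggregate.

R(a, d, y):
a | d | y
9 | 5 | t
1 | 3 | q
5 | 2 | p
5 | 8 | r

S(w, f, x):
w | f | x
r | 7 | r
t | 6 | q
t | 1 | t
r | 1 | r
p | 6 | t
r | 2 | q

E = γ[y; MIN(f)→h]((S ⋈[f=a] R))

Per-node cardinality:
  S → 6
  R → 4
  (S ⋈[f=a] R) → 2
  γ[y; MIN(f)→h]((S ⋈[f=a] R)) → 1

|E| = 1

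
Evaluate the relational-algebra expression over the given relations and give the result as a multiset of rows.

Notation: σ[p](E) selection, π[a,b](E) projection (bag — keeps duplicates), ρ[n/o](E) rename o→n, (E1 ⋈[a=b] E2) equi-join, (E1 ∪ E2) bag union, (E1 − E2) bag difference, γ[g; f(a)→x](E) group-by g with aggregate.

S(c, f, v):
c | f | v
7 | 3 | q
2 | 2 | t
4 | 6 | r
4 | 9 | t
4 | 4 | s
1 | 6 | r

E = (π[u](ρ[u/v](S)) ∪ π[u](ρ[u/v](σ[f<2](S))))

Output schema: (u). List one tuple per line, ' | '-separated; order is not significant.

Stepwise |·|:
  S → 6
  ρ[u/v](S) → 6
  π[u](ρ[u/v](S)) → 6
  S → 6
  σ[f<2](S) → 0
  ρ[u/v](σ[f<2](S)) → 0
  π[u](ρ[u/v](σ[f<2](S))) → 0
  (π[u](ρ[u/v](S)) ∪ π[u](ρ[u/v](σ[f<2](S)))) → 6

== RESULT ==
u
q
r
r
s
t
t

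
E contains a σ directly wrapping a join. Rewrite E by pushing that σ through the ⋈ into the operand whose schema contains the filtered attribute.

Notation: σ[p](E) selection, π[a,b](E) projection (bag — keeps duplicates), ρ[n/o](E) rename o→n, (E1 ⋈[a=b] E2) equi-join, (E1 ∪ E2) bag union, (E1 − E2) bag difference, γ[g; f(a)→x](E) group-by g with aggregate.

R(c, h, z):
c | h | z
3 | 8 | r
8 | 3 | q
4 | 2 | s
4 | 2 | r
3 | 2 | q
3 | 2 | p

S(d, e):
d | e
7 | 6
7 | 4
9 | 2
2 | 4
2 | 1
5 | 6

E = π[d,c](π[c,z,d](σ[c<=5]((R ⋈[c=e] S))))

σ filters on c, owned by the left side.
E' = π[d,c](π[c,z,d]((σ[c<=5](R) ⋈[c=e] S)))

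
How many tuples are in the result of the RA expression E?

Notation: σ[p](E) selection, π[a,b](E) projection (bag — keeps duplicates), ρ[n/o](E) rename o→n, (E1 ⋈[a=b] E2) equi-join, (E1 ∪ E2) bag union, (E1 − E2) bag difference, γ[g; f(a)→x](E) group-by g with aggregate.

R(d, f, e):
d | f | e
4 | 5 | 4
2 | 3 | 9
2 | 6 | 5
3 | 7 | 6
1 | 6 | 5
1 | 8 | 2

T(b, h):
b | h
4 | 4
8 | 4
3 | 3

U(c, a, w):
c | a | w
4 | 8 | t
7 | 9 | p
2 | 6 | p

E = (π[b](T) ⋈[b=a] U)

Row counts bottom-up:
  T → 3
  π[b](T) → 3
  U → 3
  (π[b](T) ⋈[b=a] U) → 1

|E| = 1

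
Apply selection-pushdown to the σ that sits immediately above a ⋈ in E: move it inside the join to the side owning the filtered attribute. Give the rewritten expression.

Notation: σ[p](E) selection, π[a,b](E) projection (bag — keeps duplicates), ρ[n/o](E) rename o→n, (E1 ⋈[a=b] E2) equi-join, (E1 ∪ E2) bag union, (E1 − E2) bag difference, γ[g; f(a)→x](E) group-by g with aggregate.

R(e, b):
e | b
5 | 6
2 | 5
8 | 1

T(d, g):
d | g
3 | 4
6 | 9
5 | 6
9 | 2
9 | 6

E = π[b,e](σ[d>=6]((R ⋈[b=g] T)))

σ filters on d, owned by the right side.
E' = π[b,e]((R ⋈[b=g] σ[d>=6](T)))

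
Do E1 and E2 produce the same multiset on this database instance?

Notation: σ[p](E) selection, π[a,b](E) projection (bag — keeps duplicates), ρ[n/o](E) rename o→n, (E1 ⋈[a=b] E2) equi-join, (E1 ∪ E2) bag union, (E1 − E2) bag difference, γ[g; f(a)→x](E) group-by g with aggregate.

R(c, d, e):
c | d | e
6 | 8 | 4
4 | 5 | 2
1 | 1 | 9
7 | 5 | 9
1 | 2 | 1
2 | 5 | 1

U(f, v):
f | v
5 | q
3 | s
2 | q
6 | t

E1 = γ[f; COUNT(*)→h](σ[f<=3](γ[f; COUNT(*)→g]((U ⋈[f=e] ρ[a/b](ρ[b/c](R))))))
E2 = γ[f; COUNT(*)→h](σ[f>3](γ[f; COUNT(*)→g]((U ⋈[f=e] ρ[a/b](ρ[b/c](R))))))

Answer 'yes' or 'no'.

E1 subexpression sizes:
  U → 4
  R → 6
  ρ[b/c](R) → 6
  ρ[a/b](ρ[b/c](R)) → 6
  (U ⋈[f=e] ρ[a/b](ρ[b/c](R))) → 1
  γ[f; COUNT(*)→g]((U ⋈[f=e] ρ[a/b](ρ[b/c](R)))) → 1
  σ[f<=3](γ[f; COUNT(*)→g]((U ⋈[f=e] ρ[a/b](ρ[b/c](R))))) → 1
  γ[f; COUNT(*)→h](σ[f<=3](γ[f; COUNT(*)→g]((U ⋈[f=e] ρ[a/b](ρ[b/c](R)))))) → 1
E2 subexpression sizes:
  U → 4
  R → 6
  ρ[b/c](R) → 6
  ρ[a/b](ρ[b/c](R)) → 6
  (U ⋈[f=e] ρ[a/b](ρ[b/c](R))) → 1
  γ[f; COUNT(*)→g]((U ⋈[f=e] ρ[a/b](ρ[b/c](R)))) → 1
  σ[f>3](γ[f; COUNT(*)→g]((U ⋈[f=e] ρ[a/b](ρ[b/c](R))))) → 0
  γ[f; COUNT(*)→h](σ[f>3](γ[f; COUNT(*)→g]((U ⋈[f=e] ρ[a/b](ρ[b/c](R)))))) → 0

E1 result:
f | h
2 | 1
E2 result:
f | h
(0 rows)
Witness: (2, 1) appears 1× in E1 but 0× in E2.

no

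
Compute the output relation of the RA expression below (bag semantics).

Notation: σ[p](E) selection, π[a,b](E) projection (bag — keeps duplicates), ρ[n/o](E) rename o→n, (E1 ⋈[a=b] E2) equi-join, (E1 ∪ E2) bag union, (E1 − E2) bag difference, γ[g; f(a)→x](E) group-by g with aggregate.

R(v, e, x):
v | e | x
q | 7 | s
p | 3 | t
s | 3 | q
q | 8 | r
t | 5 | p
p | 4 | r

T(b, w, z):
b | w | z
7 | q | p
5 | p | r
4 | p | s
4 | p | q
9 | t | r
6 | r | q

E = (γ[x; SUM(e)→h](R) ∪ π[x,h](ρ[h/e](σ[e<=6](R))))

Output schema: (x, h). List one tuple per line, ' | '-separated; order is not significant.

Subexpression sizes:
  R → 6
  γ[x; SUM(e)→h](R) → 5
  R → 6
  σ[e<=6](R) → 4
  ρ[h/e](σ[e<=6](R)) → 4
  π[x,h](ρ[h/e](σ[e<=6](R))) → 4
  (γ[x; SUM(e)→h](R) ∪ π[x,h](ρ[h/e](σ[e<=6](R)))) → 9

== RESULT ==
x | h
p | 5
p | 5
q | 3
q | 3
r | 4
r | 12
s | 7
t | 3
t | 3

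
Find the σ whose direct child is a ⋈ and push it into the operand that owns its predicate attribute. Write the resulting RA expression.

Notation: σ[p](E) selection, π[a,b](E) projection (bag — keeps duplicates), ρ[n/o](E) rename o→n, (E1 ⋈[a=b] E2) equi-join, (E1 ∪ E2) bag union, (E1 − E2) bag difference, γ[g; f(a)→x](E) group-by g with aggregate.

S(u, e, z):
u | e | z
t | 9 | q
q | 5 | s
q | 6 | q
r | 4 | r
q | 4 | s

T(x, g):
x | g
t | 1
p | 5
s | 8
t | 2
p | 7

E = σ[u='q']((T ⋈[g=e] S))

σ filters on u, owned by the right side.
E' = (T ⋈[g=e] σ[u='q'](S))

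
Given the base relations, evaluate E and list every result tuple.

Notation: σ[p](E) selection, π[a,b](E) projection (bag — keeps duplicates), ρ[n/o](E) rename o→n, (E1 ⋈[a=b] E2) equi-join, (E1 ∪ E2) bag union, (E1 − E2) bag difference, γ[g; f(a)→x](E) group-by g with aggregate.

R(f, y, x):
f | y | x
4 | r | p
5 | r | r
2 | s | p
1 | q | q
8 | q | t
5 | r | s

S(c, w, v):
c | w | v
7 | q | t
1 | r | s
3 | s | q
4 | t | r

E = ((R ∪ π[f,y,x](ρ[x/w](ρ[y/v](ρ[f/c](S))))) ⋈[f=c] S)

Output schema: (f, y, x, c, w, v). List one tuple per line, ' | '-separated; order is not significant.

Stepwise |·|:
  R → 6
  S → 4
  ρ[f/c](S) → 4
  ρ[y/v](ρ[f/c](S)) → 4
  ρ[x/w](ρ[y/v](ρ[f/c](S))) → 4
  π[f,y,x](ρ[x/w](ρ[y/v](ρ[f/c](S)))) → 4
  (R ∪ π[f,y,x](ρ[x/w](ρ[y/v](ρ[f/c](S))))) → 10
  S → 4
  ((R ∪ π[f,y,x](ρ[x/w](ρ[y/v](ρ[f/c](S))))) ⋈[f=c] S) → 6

== RESULT ==
f | y | x | c | w | v
1 | q | q | 1 | r | s
1 | s | r | 1 | r | s
3 | q | s | 3 | s | q
4 | r | p | 4 | t | r
4 | r | t | 4 | t | r
7 | t | q | 7 | q | t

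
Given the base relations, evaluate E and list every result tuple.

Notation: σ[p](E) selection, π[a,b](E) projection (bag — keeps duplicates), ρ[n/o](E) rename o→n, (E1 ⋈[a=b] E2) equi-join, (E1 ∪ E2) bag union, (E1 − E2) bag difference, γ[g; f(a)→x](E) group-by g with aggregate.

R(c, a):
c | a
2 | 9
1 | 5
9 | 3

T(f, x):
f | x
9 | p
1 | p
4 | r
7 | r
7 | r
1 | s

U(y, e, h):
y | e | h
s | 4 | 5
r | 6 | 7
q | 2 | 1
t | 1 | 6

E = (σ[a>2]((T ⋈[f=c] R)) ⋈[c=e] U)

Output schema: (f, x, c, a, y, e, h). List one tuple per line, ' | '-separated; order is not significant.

Subexpression sizes:
  T → 6
  R → 3
  (T ⋈[f=c] R) → 3
  σ[a>2]((T ⋈[f=c] R)) → 3
  U → 4
  (σ[a>2]((T ⋈[f=c] R)) ⋈[c=e] U) → 2

== RESULT ==
f | x | c | a | y | e | h
1 | p | 1 | 5 | t | 1 | 6
1 | s | 1 | 5 | t | 1 | 6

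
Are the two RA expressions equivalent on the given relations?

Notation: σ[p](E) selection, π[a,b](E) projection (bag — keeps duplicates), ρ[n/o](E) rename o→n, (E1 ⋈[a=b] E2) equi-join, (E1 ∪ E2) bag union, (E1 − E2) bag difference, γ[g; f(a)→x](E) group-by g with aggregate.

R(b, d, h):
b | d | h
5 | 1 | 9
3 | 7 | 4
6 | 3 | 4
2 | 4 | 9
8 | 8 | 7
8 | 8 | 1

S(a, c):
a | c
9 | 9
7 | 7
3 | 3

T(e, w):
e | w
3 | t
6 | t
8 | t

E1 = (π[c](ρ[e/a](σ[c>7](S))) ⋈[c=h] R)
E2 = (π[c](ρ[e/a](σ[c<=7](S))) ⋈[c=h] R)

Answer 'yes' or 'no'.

E1 subexpression sizes:
  S → 3
  σ[c>7](S) → 1
  ρ[e/a](σ[c>7](S)) → 1
  π[c](ρ[e/a](σ[c>7](S))) → 1
  R → 6
  (π[c](ρ[e/a](σ[c>7](S))) ⋈[c=h] R) → 2
E2 subexpression sizes:
  S → 3
  σ[c<=7](S) → 2
  ρ[e/a](σ[c<=7](S)) → 2
  π[c](ρ[e/a](σ[c<=7](S))) → 2
  R → 6
  (π[c](ρ[e/a](σ[c<=7](S))) ⋈[c=h] R) → 1

E1 result:
c | b | d | h
9 | 2 | 4 | 9
9 | 5 | 1 | 9
E2 result:
c | b | d | h
7 | 8 | 8 | 7
Witness: (9, 2, 4, 9) appears 1× in E1 but 0× in E2.

no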